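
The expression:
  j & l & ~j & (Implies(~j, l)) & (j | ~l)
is never true.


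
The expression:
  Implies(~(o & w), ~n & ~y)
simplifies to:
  (o | ~n) & (o | ~y) & (w | ~n) & (w | ~y)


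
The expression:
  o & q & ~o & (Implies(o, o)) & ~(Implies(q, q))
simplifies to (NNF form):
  False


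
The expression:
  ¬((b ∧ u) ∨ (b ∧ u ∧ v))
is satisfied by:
  {u: False, b: False}
  {b: True, u: False}
  {u: True, b: False}


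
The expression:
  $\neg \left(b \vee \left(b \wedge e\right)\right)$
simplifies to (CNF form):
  $\neg b$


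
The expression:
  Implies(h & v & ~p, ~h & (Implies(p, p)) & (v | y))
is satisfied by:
  {p: True, h: False, v: False}
  {h: False, v: False, p: False}
  {p: True, v: True, h: False}
  {v: True, h: False, p: False}
  {p: True, h: True, v: False}
  {h: True, p: False, v: False}
  {p: True, v: True, h: True}


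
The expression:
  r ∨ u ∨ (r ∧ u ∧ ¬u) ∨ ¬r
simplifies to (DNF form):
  True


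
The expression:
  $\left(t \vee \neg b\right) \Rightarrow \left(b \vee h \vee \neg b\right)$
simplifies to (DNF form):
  $\text{True}$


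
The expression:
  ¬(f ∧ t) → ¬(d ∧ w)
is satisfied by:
  {t: True, f: True, w: False, d: False}
  {t: True, f: False, w: False, d: False}
  {f: True, t: False, w: False, d: False}
  {t: False, f: False, w: False, d: False}
  {d: True, t: True, f: True, w: False}
  {d: True, t: True, f: False, w: False}
  {d: True, f: True, t: False, w: False}
  {d: True, f: False, t: False, w: False}
  {t: True, w: True, f: True, d: False}
  {t: True, w: True, f: False, d: False}
  {w: True, f: True, t: False, d: False}
  {w: True, t: False, f: False, d: False}
  {d: True, t: True, w: True, f: True}


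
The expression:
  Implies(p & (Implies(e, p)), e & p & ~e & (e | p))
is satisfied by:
  {p: False}


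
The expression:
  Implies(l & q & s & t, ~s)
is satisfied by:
  {l: False, q: False, t: False, s: False}
  {s: True, l: False, q: False, t: False}
  {t: True, l: False, q: False, s: False}
  {s: True, t: True, l: False, q: False}
  {q: True, s: False, l: False, t: False}
  {s: True, q: True, l: False, t: False}
  {t: True, q: True, s: False, l: False}
  {s: True, t: True, q: True, l: False}
  {l: True, t: False, q: False, s: False}
  {s: True, l: True, t: False, q: False}
  {t: True, l: True, s: False, q: False}
  {s: True, t: True, l: True, q: False}
  {q: True, l: True, t: False, s: False}
  {s: True, q: True, l: True, t: False}
  {t: True, q: True, l: True, s: False}


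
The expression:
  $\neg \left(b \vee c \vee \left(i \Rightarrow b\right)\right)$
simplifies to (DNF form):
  $i \wedge \neg b \wedge \neg c$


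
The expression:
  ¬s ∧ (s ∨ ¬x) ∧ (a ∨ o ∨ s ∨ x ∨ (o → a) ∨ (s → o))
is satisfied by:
  {x: False, s: False}


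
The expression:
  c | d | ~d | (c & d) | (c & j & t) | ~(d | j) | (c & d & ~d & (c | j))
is always true.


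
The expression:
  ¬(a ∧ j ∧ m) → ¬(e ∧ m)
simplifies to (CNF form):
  (a ∨ ¬e ∨ ¬m) ∧ (j ∨ ¬e ∨ ¬m)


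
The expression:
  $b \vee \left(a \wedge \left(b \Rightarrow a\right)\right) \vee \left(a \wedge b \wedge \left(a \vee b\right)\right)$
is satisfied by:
  {a: True, b: True}
  {a: True, b: False}
  {b: True, a: False}


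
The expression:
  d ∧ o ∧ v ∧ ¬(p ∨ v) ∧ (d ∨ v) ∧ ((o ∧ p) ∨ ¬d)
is never true.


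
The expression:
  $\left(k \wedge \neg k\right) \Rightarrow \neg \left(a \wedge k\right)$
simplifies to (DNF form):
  $\text{True}$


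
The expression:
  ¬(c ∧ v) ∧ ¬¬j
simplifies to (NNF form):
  j ∧ (¬c ∨ ¬v)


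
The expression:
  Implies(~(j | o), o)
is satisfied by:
  {o: True, j: True}
  {o: True, j: False}
  {j: True, o: False}


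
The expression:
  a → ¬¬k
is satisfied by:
  {k: True, a: False}
  {a: False, k: False}
  {a: True, k: True}


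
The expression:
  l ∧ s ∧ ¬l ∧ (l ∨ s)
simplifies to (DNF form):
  False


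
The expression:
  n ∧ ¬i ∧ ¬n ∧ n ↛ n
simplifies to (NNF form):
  False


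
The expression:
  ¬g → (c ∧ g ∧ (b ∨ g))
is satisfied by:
  {g: True}


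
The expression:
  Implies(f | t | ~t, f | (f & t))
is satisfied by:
  {f: True}


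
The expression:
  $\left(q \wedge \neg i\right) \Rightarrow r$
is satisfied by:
  {i: True, r: True, q: False}
  {i: True, q: False, r: False}
  {r: True, q: False, i: False}
  {r: False, q: False, i: False}
  {i: True, r: True, q: True}
  {i: True, q: True, r: False}
  {r: True, q: True, i: False}


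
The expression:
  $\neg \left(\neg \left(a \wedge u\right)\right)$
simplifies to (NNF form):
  $a \wedge u$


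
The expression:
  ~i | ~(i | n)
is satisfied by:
  {i: False}


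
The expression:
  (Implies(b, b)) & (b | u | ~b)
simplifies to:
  True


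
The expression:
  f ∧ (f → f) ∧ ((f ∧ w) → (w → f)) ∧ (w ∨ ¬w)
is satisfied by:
  {f: True}


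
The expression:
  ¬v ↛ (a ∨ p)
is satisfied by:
  {v: False, p: False, a: False}


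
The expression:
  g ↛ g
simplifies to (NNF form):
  False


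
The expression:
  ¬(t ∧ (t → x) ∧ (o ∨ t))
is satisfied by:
  {t: False, x: False}
  {x: True, t: False}
  {t: True, x: False}


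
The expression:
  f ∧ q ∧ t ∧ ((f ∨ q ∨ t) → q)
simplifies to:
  f ∧ q ∧ t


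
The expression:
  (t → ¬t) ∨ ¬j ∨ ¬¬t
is always true.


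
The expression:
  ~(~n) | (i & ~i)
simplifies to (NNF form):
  n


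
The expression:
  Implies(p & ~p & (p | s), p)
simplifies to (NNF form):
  True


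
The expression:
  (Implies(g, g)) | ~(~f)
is always true.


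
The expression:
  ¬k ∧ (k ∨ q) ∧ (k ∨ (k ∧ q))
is never true.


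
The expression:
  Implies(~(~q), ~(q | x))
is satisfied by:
  {q: False}


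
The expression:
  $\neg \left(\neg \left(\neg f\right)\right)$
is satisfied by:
  {f: False}


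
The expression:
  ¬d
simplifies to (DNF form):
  ¬d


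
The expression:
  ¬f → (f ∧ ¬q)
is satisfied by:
  {f: True}


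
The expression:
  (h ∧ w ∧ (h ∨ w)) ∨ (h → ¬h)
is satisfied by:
  {w: True, h: False}
  {h: False, w: False}
  {h: True, w: True}


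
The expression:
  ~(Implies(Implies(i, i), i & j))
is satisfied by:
  {i: False, j: False}
  {j: True, i: False}
  {i: True, j: False}


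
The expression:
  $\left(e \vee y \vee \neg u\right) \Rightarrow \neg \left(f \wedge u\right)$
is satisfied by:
  {y: False, u: False, f: False, e: False}
  {e: True, y: False, u: False, f: False}
  {y: True, e: False, u: False, f: False}
  {e: True, y: True, u: False, f: False}
  {f: True, e: False, y: False, u: False}
  {f: True, e: True, y: False, u: False}
  {f: True, y: True, e: False, u: False}
  {f: True, e: True, y: True, u: False}
  {u: True, f: False, y: False, e: False}
  {u: True, e: True, f: False, y: False}
  {u: True, y: True, f: False, e: False}
  {e: True, u: True, y: True, f: False}
  {u: True, f: True, e: False, y: False}


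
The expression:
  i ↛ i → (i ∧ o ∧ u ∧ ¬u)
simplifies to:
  True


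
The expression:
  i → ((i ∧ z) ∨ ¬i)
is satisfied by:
  {z: True, i: False}
  {i: False, z: False}
  {i: True, z: True}


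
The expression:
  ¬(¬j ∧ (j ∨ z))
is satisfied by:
  {j: True, z: False}
  {z: False, j: False}
  {z: True, j: True}


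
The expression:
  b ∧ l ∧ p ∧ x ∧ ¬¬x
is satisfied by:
  {p: True, b: True, x: True, l: True}


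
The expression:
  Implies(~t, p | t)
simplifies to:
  p | t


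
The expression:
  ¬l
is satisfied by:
  {l: False}


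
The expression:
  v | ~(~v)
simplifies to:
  v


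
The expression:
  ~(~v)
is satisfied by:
  {v: True}


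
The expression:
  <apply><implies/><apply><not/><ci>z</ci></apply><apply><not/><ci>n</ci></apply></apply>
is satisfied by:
  {z: True, n: False}
  {n: False, z: False}
  {n: True, z: True}


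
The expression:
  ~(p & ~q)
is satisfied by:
  {q: True, p: False}
  {p: False, q: False}
  {p: True, q: True}


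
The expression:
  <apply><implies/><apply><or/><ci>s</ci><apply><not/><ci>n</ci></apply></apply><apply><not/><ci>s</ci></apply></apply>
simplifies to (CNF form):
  <apply><not/><ci>s</ci></apply>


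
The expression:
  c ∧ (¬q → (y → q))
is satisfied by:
  {c: True, q: True, y: False}
  {c: True, q: False, y: False}
  {c: True, y: True, q: True}


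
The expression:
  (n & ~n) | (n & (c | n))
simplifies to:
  n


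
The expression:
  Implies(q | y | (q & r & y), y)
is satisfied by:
  {y: True, q: False}
  {q: False, y: False}
  {q: True, y: True}


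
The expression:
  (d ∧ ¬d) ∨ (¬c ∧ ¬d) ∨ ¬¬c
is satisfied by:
  {c: True, d: False}
  {d: False, c: False}
  {d: True, c: True}


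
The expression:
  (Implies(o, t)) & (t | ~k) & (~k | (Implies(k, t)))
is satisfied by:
  {t: True, k: False, o: False}
  {t: True, o: True, k: False}
  {t: True, k: True, o: False}
  {t: True, o: True, k: True}
  {o: False, k: False, t: False}


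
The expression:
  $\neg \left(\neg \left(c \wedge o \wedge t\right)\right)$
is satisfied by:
  {t: True, c: True, o: True}


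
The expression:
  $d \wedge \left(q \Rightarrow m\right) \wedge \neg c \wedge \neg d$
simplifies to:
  $\text{False}$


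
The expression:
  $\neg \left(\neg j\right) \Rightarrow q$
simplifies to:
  $q \vee \neg j$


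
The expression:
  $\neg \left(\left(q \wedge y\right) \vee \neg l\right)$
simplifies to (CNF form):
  $l \wedge \left(\neg q \vee \neg y\right)$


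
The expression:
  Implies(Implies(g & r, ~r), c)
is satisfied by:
  {r: True, c: True, g: True}
  {r: True, c: True, g: False}
  {c: True, g: True, r: False}
  {c: True, g: False, r: False}
  {r: True, g: True, c: False}


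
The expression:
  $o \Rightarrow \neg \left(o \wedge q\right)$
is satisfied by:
  {o: False, q: False}
  {q: True, o: False}
  {o: True, q: False}


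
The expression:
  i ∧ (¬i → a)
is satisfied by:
  {i: True}


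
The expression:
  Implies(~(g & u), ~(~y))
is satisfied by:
  {y: True, u: True, g: True}
  {y: True, u: True, g: False}
  {y: True, g: True, u: False}
  {y: True, g: False, u: False}
  {u: True, g: True, y: False}


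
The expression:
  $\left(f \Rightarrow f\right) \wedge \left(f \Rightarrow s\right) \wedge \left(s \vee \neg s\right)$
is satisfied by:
  {s: True, f: False}
  {f: False, s: False}
  {f: True, s: True}


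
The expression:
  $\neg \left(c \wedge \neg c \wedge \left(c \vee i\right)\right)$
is always true.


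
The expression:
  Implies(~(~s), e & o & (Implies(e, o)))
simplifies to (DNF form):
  ~s | (e & o)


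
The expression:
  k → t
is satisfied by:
  {t: True, k: False}
  {k: False, t: False}
  {k: True, t: True}


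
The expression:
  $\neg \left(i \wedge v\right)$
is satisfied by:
  {v: False, i: False}
  {i: True, v: False}
  {v: True, i: False}


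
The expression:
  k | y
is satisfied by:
  {y: True, k: True}
  {y: True, k: False}
  {k: True, y: False}


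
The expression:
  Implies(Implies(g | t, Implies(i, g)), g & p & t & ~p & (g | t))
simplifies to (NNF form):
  i & t & ~g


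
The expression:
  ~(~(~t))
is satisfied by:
  {t: False}


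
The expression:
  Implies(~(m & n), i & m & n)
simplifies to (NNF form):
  m & n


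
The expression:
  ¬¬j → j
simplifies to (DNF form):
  True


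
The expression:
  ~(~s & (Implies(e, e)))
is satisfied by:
  {s: True}


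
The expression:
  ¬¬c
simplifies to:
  c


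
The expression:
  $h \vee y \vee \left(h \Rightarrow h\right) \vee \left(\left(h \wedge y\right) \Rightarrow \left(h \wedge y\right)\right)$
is always true.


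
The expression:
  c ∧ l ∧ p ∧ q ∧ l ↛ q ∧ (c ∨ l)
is never true.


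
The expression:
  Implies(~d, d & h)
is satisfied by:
  {d: True}


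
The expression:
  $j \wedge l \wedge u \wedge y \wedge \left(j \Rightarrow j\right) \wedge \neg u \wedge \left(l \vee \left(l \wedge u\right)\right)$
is never true.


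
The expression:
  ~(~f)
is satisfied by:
  {f: True}


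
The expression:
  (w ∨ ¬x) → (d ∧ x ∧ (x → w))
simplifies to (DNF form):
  (d ∧ x) ∨ (x ∧ ¬w)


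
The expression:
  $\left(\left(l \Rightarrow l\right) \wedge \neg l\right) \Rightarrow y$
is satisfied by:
  {y: True, l: True}
  {y: True, l: False}
  {l: True, y: False}


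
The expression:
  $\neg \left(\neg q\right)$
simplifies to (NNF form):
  $q$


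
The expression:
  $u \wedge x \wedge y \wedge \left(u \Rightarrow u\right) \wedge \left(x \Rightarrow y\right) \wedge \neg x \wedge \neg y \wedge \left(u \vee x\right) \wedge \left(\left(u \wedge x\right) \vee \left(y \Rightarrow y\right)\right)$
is never true.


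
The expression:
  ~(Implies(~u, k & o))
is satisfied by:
  {u: False, k: False, o: False}
  {o: True, u: False, k: False}
  {k: True, u: False, o: False}


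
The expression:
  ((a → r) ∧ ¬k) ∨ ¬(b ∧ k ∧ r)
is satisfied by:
  {k: False, b: False, r: False}
  {r: True, k: False, b: False}
  {b: True, k: False, r: False}
  {r: True, b: True, k: False}
  {k: True, r: False, b: False}
  {r: True, k: True, b: False}
  {b: True, k: True, r: False}


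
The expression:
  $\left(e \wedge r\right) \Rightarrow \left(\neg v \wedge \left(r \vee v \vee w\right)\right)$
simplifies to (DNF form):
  $\neg e \vee \neg r \vee \neg v$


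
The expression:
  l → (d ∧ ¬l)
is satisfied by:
  {l: False}


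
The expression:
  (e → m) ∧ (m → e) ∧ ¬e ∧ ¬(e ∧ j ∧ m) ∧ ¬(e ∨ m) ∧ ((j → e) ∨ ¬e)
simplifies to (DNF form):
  ¬e ∧ ¬m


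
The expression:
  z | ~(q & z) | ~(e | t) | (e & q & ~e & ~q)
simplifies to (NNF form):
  True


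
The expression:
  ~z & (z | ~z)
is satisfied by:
  {z: False}


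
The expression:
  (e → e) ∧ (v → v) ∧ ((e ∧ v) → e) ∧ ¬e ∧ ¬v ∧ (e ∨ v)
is never true.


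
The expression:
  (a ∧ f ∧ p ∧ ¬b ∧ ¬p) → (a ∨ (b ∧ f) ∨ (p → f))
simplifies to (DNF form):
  True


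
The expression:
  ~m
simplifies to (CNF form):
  ~m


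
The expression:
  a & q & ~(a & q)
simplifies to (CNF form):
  False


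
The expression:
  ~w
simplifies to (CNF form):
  ~w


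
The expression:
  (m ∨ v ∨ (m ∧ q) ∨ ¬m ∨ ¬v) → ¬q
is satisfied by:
  {q: False}


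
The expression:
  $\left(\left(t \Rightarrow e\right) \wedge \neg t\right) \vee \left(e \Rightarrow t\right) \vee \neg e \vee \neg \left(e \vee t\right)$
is always true.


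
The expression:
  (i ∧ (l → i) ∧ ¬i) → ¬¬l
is always true.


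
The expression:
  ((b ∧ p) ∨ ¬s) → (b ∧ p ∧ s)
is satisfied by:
  {s: True}


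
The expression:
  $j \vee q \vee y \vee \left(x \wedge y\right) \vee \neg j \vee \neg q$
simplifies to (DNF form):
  $\text{True}$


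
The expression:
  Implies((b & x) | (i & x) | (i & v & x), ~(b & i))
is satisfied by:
  {x: False, i: False, b: False}
  {b: True, x: False, i: False}
  {i: True, x: False, b: False}
  {b: True, i: True, x: False}
  {x: True, b: False, i: False}
  {b: True, x: True, i: False}
  {i: True, x: True, b: False}


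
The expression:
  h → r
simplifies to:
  r ∨ ¬h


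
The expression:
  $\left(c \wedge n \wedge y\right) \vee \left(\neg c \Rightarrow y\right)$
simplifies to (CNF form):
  $c \vee y$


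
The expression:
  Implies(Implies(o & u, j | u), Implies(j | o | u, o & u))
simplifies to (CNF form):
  (o | ~j) & (o | ~u) & (u | ~o)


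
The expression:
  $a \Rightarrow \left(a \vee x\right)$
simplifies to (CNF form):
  $\text{True}$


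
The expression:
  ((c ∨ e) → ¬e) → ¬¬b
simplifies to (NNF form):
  b ∨ e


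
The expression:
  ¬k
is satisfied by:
  {k: False}


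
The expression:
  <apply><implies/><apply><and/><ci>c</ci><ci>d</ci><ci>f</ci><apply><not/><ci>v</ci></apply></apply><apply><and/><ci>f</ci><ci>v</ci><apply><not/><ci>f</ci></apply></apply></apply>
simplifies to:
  <apply><or/><ci>v</ci><apply><not/><ci>c</ci></apply><apply><not/><ci>d</ci></apply><apply><not/><ci>f</ci></apply></apply>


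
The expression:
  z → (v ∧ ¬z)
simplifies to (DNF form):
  ¬z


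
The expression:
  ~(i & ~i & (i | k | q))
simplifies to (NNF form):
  True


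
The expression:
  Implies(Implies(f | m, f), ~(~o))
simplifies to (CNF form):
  (m | o) & (o | ~f)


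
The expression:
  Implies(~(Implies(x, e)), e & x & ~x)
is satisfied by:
  {e: True, x: False}
  {x: False, e: False}
  {x: True, e: True}


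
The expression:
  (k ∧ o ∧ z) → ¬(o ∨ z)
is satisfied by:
  {o: False, k: False, z: False}
  {z: True, o: False, k: False}
  {k: True, o: False, z: False}
  {z: True, k: True, o: False}
  {o: True, z: False, k: False}
  {z: True, o: True, k: False}
  {k: True, o: True, z: False}


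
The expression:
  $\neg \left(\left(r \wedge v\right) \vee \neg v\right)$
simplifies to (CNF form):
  $v \wedge \neg r$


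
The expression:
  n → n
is always true.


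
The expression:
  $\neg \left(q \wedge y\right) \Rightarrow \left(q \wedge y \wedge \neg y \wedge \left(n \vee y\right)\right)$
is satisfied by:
  {y: True, q: True}


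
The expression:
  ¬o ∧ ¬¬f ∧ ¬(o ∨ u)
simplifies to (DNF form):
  f ∧ ¬o ∧ ¬u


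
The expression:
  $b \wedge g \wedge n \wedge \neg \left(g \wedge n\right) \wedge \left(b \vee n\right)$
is never true.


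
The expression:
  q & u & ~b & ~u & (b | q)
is never true.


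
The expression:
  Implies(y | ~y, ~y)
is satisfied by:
  {y: False}


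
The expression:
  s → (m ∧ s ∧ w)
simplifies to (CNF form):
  (m ∨ ¬s) ∧ (w ∨ ¬s)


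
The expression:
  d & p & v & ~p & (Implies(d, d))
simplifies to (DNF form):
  False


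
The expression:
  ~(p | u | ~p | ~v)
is never true.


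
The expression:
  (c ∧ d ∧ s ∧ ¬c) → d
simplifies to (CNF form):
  True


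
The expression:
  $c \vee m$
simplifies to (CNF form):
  $c \vee m$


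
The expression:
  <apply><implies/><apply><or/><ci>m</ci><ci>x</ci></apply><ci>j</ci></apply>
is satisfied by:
  {j: True, x: False, m: False}
  {m: True, j: True, x: False}
  {j: True, x: True, m: False}
  {m: True, j: True, x: True}
  {m: False, x: False, j: False}


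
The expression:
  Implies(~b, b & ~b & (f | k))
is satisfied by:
  {b: True}


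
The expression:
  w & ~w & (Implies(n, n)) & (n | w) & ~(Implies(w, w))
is never true.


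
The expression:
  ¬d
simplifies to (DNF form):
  ¬d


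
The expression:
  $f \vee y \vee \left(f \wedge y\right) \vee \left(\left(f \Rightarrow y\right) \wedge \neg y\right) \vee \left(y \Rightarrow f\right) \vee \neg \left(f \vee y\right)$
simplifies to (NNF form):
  $\text{True}$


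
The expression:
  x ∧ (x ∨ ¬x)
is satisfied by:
  {x: True}


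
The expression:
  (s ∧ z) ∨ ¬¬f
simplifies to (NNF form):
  f ∨ (s ∧ z)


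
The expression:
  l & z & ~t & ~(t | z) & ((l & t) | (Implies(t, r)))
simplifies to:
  False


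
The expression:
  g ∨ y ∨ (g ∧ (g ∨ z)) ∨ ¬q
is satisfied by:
  {y: True, g: True, q: False}
  {y: True, g: False, q: False}
  {g: True, y: False, q: False}
  {y: False, g: False, q: False}
  {y: True, q: True, g: True}
  {y: True, q: True, g: False}
  {q: True, g: True, y: False}


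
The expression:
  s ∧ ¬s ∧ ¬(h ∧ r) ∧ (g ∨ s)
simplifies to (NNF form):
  False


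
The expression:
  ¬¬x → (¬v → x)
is always true.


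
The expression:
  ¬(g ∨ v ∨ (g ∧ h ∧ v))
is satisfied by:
  {g: False, v: False}


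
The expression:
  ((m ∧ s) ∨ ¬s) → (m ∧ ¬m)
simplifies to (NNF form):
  s ∧ ¬m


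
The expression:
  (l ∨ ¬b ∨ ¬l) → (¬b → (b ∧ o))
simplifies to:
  b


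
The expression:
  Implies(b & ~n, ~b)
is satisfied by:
  {n: True, b: False}
  {b: False, n: False}
  {b: True, n: True}


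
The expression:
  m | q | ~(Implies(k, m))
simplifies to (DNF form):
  k | m | q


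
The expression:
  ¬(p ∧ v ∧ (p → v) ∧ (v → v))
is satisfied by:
  {p: False, v: False}
  {v: True, p: False}
  {p: True, v: False}


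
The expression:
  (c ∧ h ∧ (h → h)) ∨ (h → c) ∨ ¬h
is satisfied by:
  {c: True, h: False}
  {h: False, c: False}
  {h: True, c: True}


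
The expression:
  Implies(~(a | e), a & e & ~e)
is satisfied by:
  {a: True, e: True}
  {a: True, e: False}
  {e: True, a: False}


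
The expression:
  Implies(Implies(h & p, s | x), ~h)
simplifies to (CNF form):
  (p | ~h) & (~h | ~s) & (~h | ~x)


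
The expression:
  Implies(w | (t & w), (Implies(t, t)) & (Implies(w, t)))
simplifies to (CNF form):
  t | ~w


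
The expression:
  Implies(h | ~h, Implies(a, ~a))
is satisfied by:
  {a: False}


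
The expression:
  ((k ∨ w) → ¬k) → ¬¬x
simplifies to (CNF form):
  k ∨ x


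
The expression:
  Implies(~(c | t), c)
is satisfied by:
  {t: True, c: True}
  {t: True, c: False}
  {c: True, t: False}


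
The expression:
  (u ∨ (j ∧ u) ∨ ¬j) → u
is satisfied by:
  {u: True, j: True}
  {u: True, j: False}
  {j: True, u: False}


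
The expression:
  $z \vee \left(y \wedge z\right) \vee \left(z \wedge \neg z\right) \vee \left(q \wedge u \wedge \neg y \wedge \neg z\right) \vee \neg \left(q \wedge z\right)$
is always true.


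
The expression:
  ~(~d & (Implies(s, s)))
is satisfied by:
  {d: True}


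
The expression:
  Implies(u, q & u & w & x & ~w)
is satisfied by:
  {u: False}


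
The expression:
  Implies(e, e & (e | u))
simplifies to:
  True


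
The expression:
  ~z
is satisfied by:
  {z: False}


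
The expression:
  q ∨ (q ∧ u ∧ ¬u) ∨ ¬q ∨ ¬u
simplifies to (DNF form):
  True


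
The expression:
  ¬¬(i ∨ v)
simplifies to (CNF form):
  i ∨ v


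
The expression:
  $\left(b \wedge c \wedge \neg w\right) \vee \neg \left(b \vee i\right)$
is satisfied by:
  {c: True, i: False, b: False, w: False}
  {c: False, i: False, b: False, w: False}
  {w: True, c: True, i: False, b: False}
  {w: True, c: False, i: False, b: False}
  {b: True, i: False, c: True, w: False}
  {b: True, i: True, c: True, w: False}


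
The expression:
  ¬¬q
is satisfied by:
  {q: True}


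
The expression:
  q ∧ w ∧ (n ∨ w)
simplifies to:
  q ∧ w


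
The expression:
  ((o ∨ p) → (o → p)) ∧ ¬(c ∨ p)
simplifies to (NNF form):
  ¬c ∧ ¬o ∧ ¬p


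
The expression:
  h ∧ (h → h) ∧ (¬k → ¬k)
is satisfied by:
  {h: True}


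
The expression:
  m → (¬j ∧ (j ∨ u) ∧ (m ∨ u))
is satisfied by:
  {u: True, j: False, m: False}
  {j: False, m: False, u: False}
  {u: True, j: True, m: False}
  {j: True, u: False, m: False}
  {m: True, u: True, j: False}


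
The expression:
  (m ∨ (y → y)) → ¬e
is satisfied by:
  {e: False}


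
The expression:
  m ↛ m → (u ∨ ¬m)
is always true.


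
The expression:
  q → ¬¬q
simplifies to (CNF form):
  True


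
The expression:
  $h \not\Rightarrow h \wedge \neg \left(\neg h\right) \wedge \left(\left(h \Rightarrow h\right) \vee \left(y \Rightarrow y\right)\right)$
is never true.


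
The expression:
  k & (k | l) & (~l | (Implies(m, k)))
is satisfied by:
  {k: True}


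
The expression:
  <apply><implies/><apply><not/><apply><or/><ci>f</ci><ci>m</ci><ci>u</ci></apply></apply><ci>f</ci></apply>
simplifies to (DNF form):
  <apply><or/><ci>f</ci><ci>m</ci><ci>u</ci></apply>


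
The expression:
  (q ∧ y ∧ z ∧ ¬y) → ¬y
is always true.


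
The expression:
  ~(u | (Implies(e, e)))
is never true.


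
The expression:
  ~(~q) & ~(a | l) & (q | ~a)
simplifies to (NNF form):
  q & ~a & ~l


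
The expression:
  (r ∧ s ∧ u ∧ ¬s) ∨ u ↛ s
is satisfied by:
  {u: True, s: False}


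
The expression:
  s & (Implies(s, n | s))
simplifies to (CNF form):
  s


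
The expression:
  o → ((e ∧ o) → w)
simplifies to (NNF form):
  w ∨ ¬e ∨ ¬o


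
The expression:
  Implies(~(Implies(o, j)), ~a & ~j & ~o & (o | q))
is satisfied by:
  {j: True, o: False}
  {o: False, j: False}
  {o: True, j: True}


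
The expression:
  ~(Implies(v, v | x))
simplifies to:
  False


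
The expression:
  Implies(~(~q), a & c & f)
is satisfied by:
  {f: True, c: True, a: True, q: False}
  {f: True, c: True, a: False, q: False}
  {f: True, a: True, c: False, q: False}
  {f: True, a: False, c: False, q: False}
  {c: True, a: True, f: False, q: False}
  {c: True, a: False, f: False, q: False}
  {a: True, f: False, c: False, q: False}
  {a: False, f: False, c: False, q: False}
  {q: True, f: True, c: True, a: True}


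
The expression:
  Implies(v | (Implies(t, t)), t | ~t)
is always true.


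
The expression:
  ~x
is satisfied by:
  {x: False}


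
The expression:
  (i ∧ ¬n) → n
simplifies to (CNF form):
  n ∨ ¬i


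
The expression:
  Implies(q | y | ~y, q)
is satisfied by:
  {q: True}


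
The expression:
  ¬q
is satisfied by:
  {q: False}


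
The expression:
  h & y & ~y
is never true.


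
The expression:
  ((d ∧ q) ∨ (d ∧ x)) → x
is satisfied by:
  {x: True, q: False, d: False}
  {q: False, d: False, x: False}
  {x: True, d: True, q: False}
  {d: True, q: False, x: False}
  {x: True, q: True, d: False}
  {q: True, x: False, d: False}
  {x: True, d: True, q: True}


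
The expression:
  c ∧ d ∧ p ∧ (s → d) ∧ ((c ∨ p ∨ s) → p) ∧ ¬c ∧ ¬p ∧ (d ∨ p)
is never true.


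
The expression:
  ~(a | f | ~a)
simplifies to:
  False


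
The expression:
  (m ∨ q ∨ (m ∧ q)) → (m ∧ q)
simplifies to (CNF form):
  (m ∨ ¬m) ∧ (m ∨ ¬q) ∧ (q ∨ ¬m) ∧ (q ∨ ¬q)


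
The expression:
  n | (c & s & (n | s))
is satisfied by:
  {n: True, s: True, c: True}
  {n: True, s: True, c: False}
  {n: True, c: True, s: False}
  {n: True, c: False, s: False}
  {s: True, c: True, n: False}


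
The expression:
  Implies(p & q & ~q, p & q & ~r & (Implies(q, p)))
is always true.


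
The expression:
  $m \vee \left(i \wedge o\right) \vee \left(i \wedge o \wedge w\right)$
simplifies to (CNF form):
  $\left(i \vee m\right) \wedge \left(m \vee o\right)$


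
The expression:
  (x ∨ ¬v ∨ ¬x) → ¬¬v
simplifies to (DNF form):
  v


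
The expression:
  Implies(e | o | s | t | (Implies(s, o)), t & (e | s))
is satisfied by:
  {t: True, e: True, s: True}
  {t: True, e: True, s: False}
  {t: True, s: True, e: False}


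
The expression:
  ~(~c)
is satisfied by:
  {c: True}


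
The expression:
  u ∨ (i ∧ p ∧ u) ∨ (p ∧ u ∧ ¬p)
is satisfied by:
  {u: True}


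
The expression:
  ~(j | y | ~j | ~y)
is never true.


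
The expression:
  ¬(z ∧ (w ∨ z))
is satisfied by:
  {z: False}


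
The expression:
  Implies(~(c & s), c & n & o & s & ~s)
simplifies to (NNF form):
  c & s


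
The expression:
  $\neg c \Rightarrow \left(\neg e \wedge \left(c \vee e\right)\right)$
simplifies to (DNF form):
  $c$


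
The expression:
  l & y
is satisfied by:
  {y: True, l: True}


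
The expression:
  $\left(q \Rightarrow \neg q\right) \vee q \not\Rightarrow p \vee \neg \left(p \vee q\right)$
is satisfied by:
  {p: False, q: False}
  {q: True, p: False}
  {p: True, q: False}


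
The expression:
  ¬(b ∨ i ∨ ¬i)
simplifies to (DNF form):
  False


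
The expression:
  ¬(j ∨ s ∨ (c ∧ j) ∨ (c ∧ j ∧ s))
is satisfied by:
  {j: False, s: False}


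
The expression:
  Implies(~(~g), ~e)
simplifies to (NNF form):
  ~e | ~g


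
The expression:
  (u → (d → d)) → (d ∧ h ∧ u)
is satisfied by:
  {h: True, u: True, d: True}


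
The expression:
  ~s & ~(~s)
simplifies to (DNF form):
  False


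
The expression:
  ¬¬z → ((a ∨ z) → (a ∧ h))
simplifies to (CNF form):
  (a ∨ ¬z) ∧ (h ∨ ¬z)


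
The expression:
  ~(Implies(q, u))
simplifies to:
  q & ~u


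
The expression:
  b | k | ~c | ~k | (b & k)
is always true.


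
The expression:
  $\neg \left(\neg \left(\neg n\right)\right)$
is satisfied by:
  {n: False}


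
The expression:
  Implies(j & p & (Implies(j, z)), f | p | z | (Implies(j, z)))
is always true.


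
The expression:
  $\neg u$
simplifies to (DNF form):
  $\neg u$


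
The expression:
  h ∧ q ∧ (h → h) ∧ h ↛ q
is never true.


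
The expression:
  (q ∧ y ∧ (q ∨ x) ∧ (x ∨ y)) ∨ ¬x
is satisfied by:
  {y: True, q: True, x: False}
  {y: True, q: False, x: False}
  {q: True, y: False, x: False}
  {y: False, q: False, x: False}
  {y: True, x: True, q: True}


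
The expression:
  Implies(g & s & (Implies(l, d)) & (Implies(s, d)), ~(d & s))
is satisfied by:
  {s: False, d: False, g: False}
  {g: True, s: False, d: False}
  {d: True, s: False, g: False}
  {g: True, d: True, s: False}
  {s: True, g: False, d: False}
  {g: True, s: True, d: False}
  {d: True, s: True, g: False}


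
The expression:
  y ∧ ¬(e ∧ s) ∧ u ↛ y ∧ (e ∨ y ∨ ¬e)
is never true.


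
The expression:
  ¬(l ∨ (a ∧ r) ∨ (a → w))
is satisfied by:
  {a: True, r: False, l: False, w: False}


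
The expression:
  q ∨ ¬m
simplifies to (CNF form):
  q ∨ ¬m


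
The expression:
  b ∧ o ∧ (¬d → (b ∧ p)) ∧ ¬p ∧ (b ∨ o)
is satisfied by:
  {b: True, d: True, o: True, p: False}


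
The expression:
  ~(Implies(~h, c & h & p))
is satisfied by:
  {h: False}


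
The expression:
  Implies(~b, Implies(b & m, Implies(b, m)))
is always true.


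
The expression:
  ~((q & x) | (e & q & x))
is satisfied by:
  {q: False, x: False}
  {x: True, q: False}
  {q: True, x: False}


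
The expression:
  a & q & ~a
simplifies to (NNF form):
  False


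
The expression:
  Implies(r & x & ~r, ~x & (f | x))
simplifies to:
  True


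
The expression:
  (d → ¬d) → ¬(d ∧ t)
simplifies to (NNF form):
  True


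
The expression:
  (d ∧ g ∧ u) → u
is always true.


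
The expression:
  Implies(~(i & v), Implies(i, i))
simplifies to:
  True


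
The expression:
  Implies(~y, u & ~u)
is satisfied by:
  {y: True}


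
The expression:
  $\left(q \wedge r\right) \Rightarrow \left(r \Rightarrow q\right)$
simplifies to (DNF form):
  $\text{True}$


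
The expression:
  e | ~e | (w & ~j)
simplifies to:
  True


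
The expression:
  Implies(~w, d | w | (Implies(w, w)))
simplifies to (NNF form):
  True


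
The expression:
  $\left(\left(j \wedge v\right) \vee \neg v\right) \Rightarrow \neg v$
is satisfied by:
  {v: False, j: False}
  {j: True, v: False}
  {v: True, j: False}


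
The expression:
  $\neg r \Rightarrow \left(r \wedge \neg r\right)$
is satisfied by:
  {r: True}


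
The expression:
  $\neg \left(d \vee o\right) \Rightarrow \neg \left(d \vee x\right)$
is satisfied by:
  {d: True, o: True, x: False}
  {d: True, x: False, o: False}
  {o: True, x: False, d: False}
  {o: False, x: False, d: False}
  {d: True, o: True, x: True}
  {d: True, x: True, o: False}
  {o: True, x: True, d: False}


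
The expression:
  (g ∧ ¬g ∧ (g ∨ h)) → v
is always true.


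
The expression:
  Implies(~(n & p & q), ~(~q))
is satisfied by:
  {q: True}


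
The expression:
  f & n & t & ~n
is never true.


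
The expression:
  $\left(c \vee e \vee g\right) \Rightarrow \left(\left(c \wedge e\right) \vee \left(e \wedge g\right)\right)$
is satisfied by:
  {e: True, c: True, g: True}
  {e: True, c: True, g: False}
  {e: True, g: True, c: False}
  {c: False, g: False, e: False}


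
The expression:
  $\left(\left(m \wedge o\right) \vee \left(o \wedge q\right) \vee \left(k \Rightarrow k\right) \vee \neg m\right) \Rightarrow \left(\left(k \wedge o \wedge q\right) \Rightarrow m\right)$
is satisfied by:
  {m: True, o: False, k: False, q: False}
  {m: False, o: False, k: False, q: False}
  {m: True, q: True, o: False, k: False}
  {q: True, m: False, o: False, k: False}
  {m: True, k: True, q: False, o: False}
  {k: True, q: False, o: False, m: False}
  {m: True, q: True, k: True, o: False}
  {q: True, k: True, m: False, o: False}
  {m: True, o: True, q: False, k: False}
  {o: True, q: False, k: False, m: False}
  {m: True, q: True, o: True, k: False}
  {q: True, o: True, m: False, k: False}
  {m: True, k: True, o: True, q: False}
  {k: True, o: True, q: False, m: False}
  {m: True, q: True, k: True, o: True}


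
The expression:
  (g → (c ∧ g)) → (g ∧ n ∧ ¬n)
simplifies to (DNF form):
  g ∧ ¬c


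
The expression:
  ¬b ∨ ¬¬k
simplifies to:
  k ∨ ¬b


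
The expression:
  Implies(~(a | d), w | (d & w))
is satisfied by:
  {a: True, d: True, w: True}
  {a: True, d: True, w: False}
  {a: True, w: True, d: False}
  {a: True, w: False, d: False}
  {d: True, w: True, a: False}
  {d: True, w: False, a: False}
  {w: True, d: False, a: False}


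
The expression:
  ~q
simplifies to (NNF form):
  ~q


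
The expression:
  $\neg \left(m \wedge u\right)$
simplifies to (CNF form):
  $\neg m \vee \neg u$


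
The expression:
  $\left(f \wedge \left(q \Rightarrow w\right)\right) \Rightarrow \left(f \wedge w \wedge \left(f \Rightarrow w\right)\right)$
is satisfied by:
  {q: True, w: True, f: False}
  {q: True, w: False, f: False}
  {w: True, q: False, f: False}
  {q: False, w: False, f: False}
  {f: True, q: True, w: True}
  {f: True, q: True, w: False}
  {f: True, w: True, q: False}


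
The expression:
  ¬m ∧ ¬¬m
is never true.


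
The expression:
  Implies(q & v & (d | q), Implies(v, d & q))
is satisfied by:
  {d: True, v: False, q: False}
  {v: False, q: False, d: False}
  {d: True, q: True, v: False}
  {q: True, v: False, d: False}
  {d: True, v: True, q: False}
  {v: True, d: False, q: False}
  {d: True, q: True, v: True}


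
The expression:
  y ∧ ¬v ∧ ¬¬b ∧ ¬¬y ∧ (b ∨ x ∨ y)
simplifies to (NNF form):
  b ∧ y ∧ ¬v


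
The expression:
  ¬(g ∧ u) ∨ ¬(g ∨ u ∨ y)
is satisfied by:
  {g: False, u: False}
  {u: True, g: False}
  {g: True, u: False}


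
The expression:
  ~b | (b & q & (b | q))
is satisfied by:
  {q: True, b: False}
  {b: False, q: False}
  {b: True, q: True}


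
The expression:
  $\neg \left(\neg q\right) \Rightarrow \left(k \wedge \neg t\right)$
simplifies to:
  $\left(k \wedge \neg t\right) \vee \neg q$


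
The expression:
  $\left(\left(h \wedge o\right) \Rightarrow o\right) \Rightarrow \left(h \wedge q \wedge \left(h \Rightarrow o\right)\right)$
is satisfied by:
  {h: True, o: True, q: True}


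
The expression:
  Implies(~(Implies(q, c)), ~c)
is always true.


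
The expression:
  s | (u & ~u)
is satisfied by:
  {s: True}


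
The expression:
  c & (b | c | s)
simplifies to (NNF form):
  c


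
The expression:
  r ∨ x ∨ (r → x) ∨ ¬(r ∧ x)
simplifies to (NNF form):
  True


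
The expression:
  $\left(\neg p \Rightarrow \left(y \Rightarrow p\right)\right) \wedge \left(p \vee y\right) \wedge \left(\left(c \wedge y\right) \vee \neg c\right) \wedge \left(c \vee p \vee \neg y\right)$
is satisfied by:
  {p: True, y: True, c: False}
  {p: True, c: False, y: False}
  {p: True, y: True, c: True}


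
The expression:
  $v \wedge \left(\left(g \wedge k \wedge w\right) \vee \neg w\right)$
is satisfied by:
  {k: True, g: True, v: True, w: False}
  {k: True, v: True, g: False, w: False}
  {g: True, v: True, k: False, w: False}
  {v: True, k: False, g: False, w: False}
  {k: True, w: True, g: True, v: True}


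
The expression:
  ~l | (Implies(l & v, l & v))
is always true.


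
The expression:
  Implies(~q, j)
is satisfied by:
  {q: True, j: True}
  {q: True, j: False}
  {j: True, q: False}


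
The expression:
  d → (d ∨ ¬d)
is always true.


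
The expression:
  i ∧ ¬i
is never true.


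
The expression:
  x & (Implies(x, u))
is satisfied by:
  {u: True, x: True}


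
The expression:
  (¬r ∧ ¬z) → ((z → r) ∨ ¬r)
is always true.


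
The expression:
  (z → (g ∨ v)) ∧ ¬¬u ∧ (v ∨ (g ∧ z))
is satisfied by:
  {v: True, g: True, z: True, u: True}
  {v: True, g: True, u: True, z: False}
  {v: True, z: True, u: True, g: False}
  {v: True, u: True, z: False, g: False}
  {g: True, z: True, u: True, v: False}


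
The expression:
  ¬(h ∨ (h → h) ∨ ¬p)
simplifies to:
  False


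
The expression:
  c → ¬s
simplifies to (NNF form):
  ¬c ∨ ¬s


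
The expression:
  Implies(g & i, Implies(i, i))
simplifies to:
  True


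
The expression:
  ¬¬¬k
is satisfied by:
  {k: False}


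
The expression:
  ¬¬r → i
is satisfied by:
  {i: True, r: False}
  {r: False, i: False}
  {r: True, i: True}


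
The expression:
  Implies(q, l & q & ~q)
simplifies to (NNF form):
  ~q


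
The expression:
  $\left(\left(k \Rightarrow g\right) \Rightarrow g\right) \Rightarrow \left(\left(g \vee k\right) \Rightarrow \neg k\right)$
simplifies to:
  $\neg k$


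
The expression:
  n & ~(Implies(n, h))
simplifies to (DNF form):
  n & ~h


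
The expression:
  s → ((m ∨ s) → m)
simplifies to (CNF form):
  m ∨ ¬s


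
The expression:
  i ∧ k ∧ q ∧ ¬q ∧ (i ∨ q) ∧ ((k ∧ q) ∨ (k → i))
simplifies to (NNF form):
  False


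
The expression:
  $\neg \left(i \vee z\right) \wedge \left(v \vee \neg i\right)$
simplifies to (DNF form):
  $\neg i \wedge \neg z$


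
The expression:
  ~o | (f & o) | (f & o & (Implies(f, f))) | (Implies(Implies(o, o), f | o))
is always true.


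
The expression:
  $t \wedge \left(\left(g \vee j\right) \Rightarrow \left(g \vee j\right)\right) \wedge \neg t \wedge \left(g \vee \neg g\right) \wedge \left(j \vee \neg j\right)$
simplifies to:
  $\text{False}$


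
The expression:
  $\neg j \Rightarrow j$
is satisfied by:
  {j: True}


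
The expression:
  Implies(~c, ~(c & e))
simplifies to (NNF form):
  True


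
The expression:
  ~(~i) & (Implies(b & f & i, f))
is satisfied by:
  {i: True}


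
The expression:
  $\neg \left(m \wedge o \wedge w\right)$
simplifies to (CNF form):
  $\neg m \vee \neg o \vee \neg w$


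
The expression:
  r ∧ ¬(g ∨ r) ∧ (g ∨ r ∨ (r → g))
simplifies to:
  False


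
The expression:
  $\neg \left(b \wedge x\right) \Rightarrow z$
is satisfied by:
  {b: True, z: True, x: True}
  {b: True, z: True, x: False}
  {z: True, x: True, b: False}
  {z: True, x: False, b: False}
  {b: True, x: True, z: False}
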